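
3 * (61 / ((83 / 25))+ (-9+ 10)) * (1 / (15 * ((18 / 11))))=2948 / 1245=2.37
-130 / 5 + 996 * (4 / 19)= 183.68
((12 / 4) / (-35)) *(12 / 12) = -3 / 35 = -0.09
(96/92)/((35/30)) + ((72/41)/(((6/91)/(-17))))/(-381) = 2.08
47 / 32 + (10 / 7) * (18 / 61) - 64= -848667 / 13664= -62.11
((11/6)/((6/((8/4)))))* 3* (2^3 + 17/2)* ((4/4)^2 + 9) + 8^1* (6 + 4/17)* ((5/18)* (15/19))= 607445/1938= 313.44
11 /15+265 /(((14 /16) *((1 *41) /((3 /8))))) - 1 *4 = -2138 /4305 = -0.50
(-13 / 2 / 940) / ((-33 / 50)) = 65 / 6204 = 0.01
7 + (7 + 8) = 22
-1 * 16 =-16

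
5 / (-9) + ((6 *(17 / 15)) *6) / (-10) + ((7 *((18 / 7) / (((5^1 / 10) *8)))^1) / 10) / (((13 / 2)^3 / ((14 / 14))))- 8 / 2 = -4267961 / 494325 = -8.63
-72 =-72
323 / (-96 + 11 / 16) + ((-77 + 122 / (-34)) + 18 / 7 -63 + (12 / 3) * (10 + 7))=-13865717 / 181475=-76.41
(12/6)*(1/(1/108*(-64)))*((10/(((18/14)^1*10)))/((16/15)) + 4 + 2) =-2907/128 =-22.71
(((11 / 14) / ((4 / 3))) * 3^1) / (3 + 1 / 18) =81 / 140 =0.58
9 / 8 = 1.12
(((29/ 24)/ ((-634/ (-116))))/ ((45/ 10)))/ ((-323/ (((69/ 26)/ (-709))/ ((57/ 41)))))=793063/ 1936550062044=0.00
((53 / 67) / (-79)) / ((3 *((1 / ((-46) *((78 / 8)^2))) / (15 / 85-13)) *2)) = -67365597 / 719848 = -93.58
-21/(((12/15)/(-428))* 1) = 11235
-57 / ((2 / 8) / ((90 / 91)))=-20520 / 91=-225.49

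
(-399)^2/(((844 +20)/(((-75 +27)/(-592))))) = 14.94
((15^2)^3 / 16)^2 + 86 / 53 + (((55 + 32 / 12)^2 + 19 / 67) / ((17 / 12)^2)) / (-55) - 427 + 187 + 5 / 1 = 7323291358972016367433 / 14449445120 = 506821632121.75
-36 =-36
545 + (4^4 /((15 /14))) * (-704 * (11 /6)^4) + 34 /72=-9232657549 /4860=-1899723.78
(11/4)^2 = 121/16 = 7.56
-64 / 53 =-1.21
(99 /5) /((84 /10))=33 /14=2.36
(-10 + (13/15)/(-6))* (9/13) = -7.02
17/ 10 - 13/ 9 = 23/ 90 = 0.26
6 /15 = 0.40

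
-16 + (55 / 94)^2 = -138351 / 8836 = -15.66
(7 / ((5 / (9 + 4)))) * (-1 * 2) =-182 / 5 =-36.40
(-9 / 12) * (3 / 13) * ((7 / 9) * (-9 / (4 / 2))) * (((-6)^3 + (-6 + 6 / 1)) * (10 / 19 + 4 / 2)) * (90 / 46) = -3674160 / 5681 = -646.75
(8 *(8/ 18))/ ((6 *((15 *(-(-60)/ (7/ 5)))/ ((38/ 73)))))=1064/ 2217375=0.00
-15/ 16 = -0.94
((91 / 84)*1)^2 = 169 / 144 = 1.17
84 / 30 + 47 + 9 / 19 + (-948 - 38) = -935.73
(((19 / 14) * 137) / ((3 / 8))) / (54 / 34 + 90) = 177004 / 32697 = 5.41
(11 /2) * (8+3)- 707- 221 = -1735 /2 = -867.50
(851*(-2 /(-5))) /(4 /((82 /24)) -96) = -34891 /9720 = -3.59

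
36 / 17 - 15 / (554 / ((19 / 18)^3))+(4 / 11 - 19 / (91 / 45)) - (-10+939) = -17152992321119 / 18326900592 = -935.95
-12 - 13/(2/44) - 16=-314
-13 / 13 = -1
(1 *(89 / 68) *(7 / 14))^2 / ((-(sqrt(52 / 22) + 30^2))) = -19604475 / 41199719776 + 7921 *sqrt(286) / 164798879104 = -0.00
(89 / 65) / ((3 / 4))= 356 / 195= 1.83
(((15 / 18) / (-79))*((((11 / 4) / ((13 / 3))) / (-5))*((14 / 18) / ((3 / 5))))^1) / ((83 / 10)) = 1925 / 9206028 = 0.00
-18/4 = -9/2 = -4.50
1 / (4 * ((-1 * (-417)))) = 1 / 1668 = 0.00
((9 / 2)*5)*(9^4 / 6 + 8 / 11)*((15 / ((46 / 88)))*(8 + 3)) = 178742025 / 23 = 7771392.39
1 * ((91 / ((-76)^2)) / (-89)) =-91 / 514064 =-0.00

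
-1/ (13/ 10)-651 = -8473/ 13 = -651.77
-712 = -712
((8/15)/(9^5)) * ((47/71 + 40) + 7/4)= 1606/4192479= 0.00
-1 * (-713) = 713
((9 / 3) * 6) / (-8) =-9 / 4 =-2.25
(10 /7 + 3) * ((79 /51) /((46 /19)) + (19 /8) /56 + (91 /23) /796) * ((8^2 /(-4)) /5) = -2227767911 /228758460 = -9.74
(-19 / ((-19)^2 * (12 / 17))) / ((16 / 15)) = -85 / 1216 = -0.07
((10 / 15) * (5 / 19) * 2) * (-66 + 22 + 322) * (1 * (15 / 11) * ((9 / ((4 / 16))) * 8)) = 8006400 / 209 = 38308.13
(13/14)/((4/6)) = 1.39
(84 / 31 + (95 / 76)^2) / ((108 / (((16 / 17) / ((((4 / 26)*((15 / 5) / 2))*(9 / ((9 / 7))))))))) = 27547 / 1195236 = 0.02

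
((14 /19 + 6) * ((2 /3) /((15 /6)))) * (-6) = -1024 /95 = -10.78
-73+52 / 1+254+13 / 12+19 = 3037 / 12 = 253.08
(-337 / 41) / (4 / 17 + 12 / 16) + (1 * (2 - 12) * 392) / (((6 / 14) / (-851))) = 64146336932 / 8241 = 7783804.99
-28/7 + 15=11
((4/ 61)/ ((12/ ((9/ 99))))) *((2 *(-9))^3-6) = -1946/ 671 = -2.90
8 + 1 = 9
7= 7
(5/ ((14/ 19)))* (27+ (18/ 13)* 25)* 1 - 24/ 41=417.52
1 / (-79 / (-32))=32 / 79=0.41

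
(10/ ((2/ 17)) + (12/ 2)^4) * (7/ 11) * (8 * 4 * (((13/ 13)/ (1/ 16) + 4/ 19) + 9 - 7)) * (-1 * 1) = -107033024/ 209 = -512119.73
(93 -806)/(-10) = 713/10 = 71.30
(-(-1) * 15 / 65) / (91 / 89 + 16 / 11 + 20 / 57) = 0.08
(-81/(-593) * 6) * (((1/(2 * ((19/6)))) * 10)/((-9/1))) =-1620/11267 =-0.14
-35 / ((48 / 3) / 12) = -105 / 4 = -26.25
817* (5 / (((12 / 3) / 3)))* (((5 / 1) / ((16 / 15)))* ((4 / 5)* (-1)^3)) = -183825 / 16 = -11489.06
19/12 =1.58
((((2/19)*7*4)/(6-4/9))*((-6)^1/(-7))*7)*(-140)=-42336/95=-445.64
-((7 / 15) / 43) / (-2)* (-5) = -7 / 258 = -0.03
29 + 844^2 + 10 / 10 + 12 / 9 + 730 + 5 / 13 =27810811 / 39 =713097.72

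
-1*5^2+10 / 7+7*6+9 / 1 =192 / 7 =27.43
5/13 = 0.38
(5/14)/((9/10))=25/63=0.40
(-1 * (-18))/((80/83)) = 747/40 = 18.68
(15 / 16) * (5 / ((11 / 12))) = 225 / 44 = 5.11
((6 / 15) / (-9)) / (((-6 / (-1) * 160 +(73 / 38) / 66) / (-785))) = 262504 / 7223259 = 0.04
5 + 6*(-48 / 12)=-19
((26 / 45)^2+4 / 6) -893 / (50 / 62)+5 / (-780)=-116496119 / 105300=-1106.33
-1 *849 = -849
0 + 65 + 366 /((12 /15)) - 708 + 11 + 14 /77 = -3835 /22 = -174.32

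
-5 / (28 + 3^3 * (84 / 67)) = -335 / 4144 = -0.08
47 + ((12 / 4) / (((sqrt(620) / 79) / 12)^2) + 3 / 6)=1362781 / 310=4396.07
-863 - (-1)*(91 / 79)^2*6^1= -5336297 / 6241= -855.04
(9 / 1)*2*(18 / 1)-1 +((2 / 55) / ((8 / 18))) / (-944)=33540311 / 103840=323.00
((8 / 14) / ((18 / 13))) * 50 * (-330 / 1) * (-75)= 3575000 / 7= 510714.29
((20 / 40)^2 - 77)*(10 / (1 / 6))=-4605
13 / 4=3.25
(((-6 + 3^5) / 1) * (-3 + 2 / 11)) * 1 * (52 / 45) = -127348 / 165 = -771.81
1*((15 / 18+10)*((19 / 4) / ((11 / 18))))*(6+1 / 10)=45201 / 88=513.65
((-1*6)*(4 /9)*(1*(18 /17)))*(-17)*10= 480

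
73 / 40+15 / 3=273 / 40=6.82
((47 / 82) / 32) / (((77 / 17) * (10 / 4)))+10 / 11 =459999 / 505120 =0.91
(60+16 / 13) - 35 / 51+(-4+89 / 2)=133985 / 1326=101.04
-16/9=-1.78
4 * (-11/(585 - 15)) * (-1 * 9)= 66/95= 0.69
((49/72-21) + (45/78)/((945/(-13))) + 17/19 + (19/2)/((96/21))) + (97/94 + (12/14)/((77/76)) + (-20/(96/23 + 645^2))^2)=-890846190264610712621/57560871795801941952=-15.48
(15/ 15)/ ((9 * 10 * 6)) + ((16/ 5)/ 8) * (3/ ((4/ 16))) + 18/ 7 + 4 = 42991/ 3780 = 11.37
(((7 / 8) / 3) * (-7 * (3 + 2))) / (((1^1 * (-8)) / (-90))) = -3675 / 32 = -114.84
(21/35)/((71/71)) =3/5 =0.60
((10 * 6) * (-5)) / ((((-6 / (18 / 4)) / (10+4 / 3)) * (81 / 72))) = 6800 / 3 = 2266.67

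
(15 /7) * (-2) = -30 /7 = -4.29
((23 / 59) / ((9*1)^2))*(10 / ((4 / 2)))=115 / 4779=0.02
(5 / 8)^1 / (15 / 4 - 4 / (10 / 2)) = 25 / 118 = 0.21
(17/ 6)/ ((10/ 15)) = 17/ 4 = 4.25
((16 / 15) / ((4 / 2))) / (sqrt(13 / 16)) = 32 * sqrt(13) / 195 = 0.59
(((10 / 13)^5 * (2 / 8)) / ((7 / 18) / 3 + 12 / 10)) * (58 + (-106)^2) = 76234500000 / 133294187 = 571.93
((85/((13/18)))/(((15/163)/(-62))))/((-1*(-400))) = -198.23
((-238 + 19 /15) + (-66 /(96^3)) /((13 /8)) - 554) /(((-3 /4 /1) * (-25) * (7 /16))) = -947361847 /9828000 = -96.39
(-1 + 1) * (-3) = 0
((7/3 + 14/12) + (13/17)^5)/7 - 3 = -48952409/19877998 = -2.46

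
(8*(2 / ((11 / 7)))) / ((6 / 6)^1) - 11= -9 / 11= -0.82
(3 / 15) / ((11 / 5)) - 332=-3651 / 11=-331.91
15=15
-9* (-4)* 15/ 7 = 540/ 7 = 77.14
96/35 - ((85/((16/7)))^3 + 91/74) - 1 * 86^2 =-312007837733/5304320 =-58821.46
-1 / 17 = -0.06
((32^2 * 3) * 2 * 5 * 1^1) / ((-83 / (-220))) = 6758400 / 83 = 81426.51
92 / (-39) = -92 / 39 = -2.36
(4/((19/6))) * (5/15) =8/19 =0.42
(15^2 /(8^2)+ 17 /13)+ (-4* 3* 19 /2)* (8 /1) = -754771 /832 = -907.18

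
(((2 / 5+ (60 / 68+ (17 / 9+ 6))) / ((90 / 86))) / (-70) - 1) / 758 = -1355719 / 913295250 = -0.00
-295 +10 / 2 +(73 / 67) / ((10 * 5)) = -971427 / 3350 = -289.98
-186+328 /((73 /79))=12334 /73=168.96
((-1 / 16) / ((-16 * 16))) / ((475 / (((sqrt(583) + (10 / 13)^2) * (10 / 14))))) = 5 / 23016448 + sqrt(583) / 2723840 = 0.00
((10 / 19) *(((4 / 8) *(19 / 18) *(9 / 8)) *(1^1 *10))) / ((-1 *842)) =-25 / 6736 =-0.00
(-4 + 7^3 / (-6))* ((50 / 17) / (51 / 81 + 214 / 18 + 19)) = -82575 / 14467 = -5.71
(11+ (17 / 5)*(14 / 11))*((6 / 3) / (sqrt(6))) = 281*sqrt(6) / 55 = 12.51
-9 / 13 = -0.69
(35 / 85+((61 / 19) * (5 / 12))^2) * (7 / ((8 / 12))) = 13617191 / 589152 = 23.11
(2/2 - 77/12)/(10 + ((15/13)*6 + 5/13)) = -169/540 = -0.31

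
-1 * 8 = -8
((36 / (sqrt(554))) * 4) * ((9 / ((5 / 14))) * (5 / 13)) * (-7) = -63504 * sqrt(554) / 3601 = -415.08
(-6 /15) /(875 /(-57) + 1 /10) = 228 /8693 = 0.03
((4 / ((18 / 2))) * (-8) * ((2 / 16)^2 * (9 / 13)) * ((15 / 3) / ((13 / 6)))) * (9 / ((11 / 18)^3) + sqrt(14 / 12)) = -3.60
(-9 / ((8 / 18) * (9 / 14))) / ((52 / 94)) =-2961 / 52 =-56.94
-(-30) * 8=240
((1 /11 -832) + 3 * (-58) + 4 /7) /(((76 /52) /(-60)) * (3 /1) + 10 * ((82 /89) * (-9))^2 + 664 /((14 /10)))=-159424858060 /184237619577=-0.87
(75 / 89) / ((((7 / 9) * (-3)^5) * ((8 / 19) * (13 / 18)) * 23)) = -475 / 745108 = -0.00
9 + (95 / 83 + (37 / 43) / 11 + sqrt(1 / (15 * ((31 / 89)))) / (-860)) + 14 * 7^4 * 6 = 7918313493 / 39259-sqrt(41385) / 399900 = 201694.22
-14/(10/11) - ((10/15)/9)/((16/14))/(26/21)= -72317/4680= -15.45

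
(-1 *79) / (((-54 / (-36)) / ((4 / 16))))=-79 / 6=-13.17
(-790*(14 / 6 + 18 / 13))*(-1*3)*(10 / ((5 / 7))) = 1603700 / 13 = 123361.54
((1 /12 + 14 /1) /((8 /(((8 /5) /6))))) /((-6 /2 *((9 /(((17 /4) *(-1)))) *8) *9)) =2873 /2799360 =0.00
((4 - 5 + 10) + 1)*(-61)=-610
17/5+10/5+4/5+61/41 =1576/205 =7.69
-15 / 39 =-5 / 13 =-0.38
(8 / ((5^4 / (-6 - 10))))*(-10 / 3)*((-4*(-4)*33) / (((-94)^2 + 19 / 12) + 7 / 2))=540672 / 13261625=0.04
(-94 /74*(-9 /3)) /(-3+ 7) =0.95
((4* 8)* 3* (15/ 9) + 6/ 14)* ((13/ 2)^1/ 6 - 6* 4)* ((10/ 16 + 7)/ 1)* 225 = -1412874375/ 224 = -6307474.89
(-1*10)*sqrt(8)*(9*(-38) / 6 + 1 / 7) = 7960*sqrt(2) / 7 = 1608.16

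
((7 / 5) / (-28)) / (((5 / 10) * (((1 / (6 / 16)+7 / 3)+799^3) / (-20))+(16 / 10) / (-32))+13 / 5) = 1 / 255041151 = 0.00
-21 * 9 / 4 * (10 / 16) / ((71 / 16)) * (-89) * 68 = 2859570 / 71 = 40275.63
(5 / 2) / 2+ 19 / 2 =43 / 4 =10.75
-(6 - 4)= -2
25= 25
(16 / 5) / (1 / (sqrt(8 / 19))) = 32 * sqrt(38) / 95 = 2.08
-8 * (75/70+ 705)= -39540/7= -5648.57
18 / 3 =6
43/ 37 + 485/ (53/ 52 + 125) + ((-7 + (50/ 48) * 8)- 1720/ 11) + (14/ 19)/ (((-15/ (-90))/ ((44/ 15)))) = -104174629739/ 760115235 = -137.05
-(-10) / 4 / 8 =5 / 16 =0.31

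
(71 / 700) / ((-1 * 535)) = -71 / 374500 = -0.00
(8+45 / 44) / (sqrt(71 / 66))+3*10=397*sqrt(4686) / 3124+30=38.70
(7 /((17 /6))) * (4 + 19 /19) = 210 /17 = 12.35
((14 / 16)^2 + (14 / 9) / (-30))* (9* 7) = 43169 / 960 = 44.97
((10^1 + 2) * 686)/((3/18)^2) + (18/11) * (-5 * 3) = 3259602/11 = 296327.45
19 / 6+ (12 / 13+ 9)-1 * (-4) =1333 / 78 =17.09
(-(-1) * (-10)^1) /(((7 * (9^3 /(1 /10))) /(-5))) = 5 /5103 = 0.00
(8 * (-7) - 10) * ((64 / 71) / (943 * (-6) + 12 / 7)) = 4928 / 468529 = 0.01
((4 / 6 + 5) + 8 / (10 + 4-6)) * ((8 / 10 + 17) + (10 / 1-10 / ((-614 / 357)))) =206392 / 921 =224.10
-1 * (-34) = 34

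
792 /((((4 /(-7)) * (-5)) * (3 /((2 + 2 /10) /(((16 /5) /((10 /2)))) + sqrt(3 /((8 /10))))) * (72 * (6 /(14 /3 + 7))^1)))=539 * sqrt(15) /432 + 29645 /3456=13.41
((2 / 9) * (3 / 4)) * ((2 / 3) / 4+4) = 25 / 36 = 0.69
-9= -9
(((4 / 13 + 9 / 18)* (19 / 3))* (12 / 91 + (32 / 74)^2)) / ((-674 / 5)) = -943445 / 77968657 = -0.01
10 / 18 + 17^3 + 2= 44240 / 9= 4915.56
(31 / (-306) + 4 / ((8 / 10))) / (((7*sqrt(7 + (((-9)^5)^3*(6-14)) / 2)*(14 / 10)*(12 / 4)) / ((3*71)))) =532145*sqrt(823564528378603) / 12348526538508773382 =0.00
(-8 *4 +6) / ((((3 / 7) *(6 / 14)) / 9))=-1274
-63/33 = -21/11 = -1.91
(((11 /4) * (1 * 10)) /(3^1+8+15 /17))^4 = 764269350625 /26639462656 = 28.69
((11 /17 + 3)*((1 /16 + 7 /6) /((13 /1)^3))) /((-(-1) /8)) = 1829 /112047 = 0.02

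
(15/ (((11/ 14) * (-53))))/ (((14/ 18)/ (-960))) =259200/ 583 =444.60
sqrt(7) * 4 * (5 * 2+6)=64 * sqrt(7)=169.33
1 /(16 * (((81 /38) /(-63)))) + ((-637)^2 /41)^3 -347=4810265971871667091 /4962312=969359841112.70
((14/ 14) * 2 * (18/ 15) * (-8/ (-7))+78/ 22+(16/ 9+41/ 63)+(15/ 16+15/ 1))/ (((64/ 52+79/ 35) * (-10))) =-1974323/ 2793120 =-0.71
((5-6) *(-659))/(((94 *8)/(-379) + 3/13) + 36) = 3246893/168733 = 19.24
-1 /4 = -0.25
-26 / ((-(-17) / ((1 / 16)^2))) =-13 / 2176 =-0.01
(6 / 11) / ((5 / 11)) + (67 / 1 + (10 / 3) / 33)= 68.30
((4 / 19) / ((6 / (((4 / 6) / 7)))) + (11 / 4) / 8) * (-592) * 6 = -491915 / 399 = -1232.87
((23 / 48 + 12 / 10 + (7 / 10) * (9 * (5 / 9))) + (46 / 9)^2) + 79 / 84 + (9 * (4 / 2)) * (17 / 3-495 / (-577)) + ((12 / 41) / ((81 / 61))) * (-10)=158259012619 / 1073081520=147.48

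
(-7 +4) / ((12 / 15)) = -15 / 4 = -3.75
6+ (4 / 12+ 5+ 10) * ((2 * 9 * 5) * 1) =1386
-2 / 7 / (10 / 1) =-1 / 35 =-0.03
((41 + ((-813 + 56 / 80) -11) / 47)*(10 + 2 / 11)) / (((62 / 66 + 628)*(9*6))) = 14716 / 2090325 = 0.01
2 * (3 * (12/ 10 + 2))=96/ 5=19.20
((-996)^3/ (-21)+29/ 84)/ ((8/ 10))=58812377.57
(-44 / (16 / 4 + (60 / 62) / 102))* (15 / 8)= -86955 / 4226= -20.58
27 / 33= 9 / 11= 0.82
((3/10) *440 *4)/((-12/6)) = -264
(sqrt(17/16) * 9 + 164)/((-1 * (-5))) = 9 * sqrt(17)/20 + 164/5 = 34.66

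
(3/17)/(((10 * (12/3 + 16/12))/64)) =18/85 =0.21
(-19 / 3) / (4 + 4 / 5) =-95 / 72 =-1.32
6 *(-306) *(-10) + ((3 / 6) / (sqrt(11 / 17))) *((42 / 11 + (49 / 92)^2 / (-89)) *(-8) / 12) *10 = 18360-158060105 *sqrt(187) / 136723224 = 18344.19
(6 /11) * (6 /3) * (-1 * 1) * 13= -156 /11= -14.18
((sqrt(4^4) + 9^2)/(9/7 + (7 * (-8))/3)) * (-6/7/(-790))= -873/144175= -0.01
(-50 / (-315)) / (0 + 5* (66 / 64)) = 64 / 2079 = 0.03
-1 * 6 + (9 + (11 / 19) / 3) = 182 / 57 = 3.19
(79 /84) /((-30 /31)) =-0.97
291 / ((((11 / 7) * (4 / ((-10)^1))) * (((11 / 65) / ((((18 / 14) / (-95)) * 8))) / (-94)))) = -64008360 / 2299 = -27841.83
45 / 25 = 9 / 5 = 1.80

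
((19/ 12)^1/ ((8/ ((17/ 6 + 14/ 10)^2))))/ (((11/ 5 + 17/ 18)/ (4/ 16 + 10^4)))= 12258346451/ 1086720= 11280.13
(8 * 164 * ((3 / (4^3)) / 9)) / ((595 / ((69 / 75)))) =943 / 89250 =0.01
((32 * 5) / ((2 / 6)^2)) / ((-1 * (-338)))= 720 / 169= 4.26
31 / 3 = 10.33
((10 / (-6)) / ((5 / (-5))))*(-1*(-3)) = 5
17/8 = 2.12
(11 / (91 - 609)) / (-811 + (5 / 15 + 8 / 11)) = 363 / 13845104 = 0.00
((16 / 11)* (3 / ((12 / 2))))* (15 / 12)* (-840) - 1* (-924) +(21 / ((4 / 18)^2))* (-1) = -11655 / 44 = -264.89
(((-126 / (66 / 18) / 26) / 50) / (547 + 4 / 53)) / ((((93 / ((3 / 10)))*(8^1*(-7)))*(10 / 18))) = 0.00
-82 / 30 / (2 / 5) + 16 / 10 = -157 / 30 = -5.23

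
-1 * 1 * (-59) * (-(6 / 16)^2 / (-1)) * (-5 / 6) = -6.91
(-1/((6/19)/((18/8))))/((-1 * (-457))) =-57/3656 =-0.02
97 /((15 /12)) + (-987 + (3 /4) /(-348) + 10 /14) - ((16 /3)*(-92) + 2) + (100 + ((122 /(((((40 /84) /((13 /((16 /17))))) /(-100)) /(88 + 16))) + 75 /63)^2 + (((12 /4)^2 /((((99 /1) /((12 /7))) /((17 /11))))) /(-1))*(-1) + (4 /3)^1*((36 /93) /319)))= 5198081947938831036354277 /3837723120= 1354470290170081.64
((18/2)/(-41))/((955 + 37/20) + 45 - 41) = -180/787897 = -0.00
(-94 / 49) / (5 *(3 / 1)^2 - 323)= 0.01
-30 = -30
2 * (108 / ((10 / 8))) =864 / 5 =172.80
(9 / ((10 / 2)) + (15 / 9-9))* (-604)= 50132 / 15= 3342.13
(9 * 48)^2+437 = 187061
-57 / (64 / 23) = -20.48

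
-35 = -35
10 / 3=3.33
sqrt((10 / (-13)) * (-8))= 4 * sqrt(65) / 13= 2.48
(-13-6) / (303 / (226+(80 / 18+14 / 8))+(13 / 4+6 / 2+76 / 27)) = -17152668 / 9361525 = -1.83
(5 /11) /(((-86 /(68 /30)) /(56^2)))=-53312 /1419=-37.57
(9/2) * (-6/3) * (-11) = 99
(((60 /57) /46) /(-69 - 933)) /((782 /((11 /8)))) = -55 /1369669872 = -0.00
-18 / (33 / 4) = -24 / 11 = -2.18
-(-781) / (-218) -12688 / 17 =-2779261 / 3706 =-749.94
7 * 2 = 14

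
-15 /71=-0.21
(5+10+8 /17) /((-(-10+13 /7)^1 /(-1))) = -1841 /969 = -1.90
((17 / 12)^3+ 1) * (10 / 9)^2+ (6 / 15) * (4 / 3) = 923437 / 174960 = 5.28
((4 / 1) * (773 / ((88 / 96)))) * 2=74208 / 11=6746.18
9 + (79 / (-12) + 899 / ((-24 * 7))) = -493 / 168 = -2.93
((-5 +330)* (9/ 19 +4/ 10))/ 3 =5395/ 57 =94.65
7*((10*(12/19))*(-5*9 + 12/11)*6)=-2434320/209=-11647.46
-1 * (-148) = 148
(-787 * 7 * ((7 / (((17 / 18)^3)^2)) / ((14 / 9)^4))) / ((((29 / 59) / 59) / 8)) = -305670711853003104 / 34299485549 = -8911816.23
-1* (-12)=12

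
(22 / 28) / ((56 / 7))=11 / 112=0.10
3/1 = 3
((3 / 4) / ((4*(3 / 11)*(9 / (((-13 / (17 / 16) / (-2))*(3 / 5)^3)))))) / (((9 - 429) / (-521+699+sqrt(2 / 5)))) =-12727 / 297500 - 143*sqrt(10) / 2975000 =-0.04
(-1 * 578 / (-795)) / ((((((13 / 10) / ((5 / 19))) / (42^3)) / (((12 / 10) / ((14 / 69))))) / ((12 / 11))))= 70351.36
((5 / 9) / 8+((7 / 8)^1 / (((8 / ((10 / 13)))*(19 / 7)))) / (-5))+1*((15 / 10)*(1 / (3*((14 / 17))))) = 0.67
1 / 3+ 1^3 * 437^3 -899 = 250357663 / 3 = 83452554.33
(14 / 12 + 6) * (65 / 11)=2795 / 66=42.35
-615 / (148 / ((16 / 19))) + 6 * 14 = 56592 / 703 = 80.50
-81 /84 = -27 /28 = -0.96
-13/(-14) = 13/14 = 0.93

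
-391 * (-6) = 2346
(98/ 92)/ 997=49/ 45862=0.00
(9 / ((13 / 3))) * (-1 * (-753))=20331 / 13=1563.92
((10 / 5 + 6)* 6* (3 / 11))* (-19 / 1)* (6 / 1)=-16416 / 11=-1492.36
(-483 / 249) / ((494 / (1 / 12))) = -161 / 492024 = -0.00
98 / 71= 1.38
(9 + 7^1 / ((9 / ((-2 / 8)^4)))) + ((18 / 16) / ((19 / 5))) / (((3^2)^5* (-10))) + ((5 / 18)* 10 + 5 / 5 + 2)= 471695789 / 31912704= 14.78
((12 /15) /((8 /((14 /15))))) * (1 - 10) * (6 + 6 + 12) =-504 /25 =-20.16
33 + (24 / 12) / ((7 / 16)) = 263 / 7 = 37.57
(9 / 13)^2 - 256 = -43183 / 169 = -255.52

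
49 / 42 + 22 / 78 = 113 / 78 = 1.45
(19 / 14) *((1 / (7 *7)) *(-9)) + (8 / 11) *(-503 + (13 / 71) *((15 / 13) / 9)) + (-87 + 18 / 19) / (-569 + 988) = -366.26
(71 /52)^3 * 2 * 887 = 317467057 /70304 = 4515.63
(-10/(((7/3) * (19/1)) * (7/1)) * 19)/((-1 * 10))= 3/49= 0.06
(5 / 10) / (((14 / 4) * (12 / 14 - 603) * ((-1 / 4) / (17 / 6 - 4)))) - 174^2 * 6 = -2297040134 / 12645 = -181656.00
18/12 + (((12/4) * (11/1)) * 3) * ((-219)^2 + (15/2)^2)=19014837/4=4753709.25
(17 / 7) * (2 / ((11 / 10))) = 340 / 77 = 4.42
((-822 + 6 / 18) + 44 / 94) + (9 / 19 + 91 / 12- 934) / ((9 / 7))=-148656511 / 96444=-1541.38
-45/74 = -0.61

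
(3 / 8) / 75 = 1 / 200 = 0.00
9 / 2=4.50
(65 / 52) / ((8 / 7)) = 35 / 32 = 1.09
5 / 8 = 0.62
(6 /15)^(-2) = 25 /4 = 6.25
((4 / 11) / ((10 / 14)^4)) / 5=9604 / 34375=0.28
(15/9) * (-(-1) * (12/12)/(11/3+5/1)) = 5/26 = 0.19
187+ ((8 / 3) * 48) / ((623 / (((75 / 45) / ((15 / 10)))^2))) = 9449381 / 50463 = 187.25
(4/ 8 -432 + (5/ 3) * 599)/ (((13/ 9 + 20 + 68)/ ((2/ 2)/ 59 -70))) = -42128187/ 94990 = -443.50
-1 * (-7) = 7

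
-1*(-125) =125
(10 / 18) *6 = 10 / 3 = 3.33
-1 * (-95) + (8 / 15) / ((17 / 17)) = 1433 / 15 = 95.53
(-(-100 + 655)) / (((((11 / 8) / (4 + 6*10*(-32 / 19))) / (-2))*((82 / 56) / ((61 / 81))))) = -9322673920 / 231363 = -40294.58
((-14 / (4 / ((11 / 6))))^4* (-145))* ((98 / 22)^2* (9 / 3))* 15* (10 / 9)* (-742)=938105346129875 / 5184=180961679423.20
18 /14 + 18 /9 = 23 /7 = 3.29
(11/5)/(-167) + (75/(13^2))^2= 4382704/23848435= 0.18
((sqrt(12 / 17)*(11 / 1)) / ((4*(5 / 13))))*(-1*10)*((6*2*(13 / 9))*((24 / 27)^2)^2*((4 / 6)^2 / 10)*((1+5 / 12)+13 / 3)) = -350265344*sqrt(51) / 15057495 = -166.12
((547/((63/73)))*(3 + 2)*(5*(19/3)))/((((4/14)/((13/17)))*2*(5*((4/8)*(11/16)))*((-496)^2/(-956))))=-11786233615/38816712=-303.64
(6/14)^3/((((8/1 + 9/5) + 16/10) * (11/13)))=0.01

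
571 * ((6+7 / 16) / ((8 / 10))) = 294065 / 64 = 4594.77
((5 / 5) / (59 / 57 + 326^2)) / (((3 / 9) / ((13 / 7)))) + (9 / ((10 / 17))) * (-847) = -5495246332137 / 424045370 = -12959.10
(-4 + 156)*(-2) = -304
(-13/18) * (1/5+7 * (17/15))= -793/135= -5.87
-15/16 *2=-15/8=-1.88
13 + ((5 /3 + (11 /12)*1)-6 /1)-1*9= 0.58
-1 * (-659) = 659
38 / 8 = 4.75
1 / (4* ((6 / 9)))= 3 / 8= 0.38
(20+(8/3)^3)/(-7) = -1052/189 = -5.57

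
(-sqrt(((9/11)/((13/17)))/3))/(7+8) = -sqrt(7293)/2145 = -0.04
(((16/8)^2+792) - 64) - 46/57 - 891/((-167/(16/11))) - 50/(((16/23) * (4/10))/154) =-2050995841/76152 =-26932.92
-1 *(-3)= 3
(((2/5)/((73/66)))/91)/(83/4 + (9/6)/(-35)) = 528/2751151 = 0.00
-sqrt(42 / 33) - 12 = -12 - sqrt(154) / 11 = -13.13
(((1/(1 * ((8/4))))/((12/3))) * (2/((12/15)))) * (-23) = -115/16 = -7.19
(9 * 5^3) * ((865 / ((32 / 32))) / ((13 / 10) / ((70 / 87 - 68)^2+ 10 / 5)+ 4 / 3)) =729686.25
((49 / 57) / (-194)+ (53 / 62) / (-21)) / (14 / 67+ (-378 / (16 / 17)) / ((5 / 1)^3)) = 1209484000 / 80494512301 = 0.02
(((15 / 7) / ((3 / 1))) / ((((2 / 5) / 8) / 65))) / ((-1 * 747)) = -6500 / 5229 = -1.24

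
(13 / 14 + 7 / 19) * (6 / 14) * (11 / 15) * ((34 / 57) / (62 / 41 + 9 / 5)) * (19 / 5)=176341 / 632149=0.28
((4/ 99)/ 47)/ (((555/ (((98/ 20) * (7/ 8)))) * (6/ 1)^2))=0.00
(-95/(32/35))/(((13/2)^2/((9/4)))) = -29925/5408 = -5.53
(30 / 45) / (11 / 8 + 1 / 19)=304 / 651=0.47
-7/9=-0.78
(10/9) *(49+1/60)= 54.46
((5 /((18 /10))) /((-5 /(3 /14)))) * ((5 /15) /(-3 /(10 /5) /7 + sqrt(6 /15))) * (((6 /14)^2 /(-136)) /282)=25 /217366352 + 5 * sqrt(10) /46578504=0.00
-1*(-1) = 1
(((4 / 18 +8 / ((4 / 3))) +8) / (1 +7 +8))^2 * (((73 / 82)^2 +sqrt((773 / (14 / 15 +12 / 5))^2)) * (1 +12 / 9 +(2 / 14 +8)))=1926.11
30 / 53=0.57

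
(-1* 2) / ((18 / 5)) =-5 / 9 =-0.56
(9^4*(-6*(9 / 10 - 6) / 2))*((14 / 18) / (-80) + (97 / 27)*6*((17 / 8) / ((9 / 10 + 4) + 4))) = 36715415049 / 71200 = 515665.94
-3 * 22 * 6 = -396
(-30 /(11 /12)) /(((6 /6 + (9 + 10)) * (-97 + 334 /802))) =1203 /71005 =0.02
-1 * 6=-6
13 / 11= 1.18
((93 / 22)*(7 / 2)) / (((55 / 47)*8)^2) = 1438059 / 8518400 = 0.17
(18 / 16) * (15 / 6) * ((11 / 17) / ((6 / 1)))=165 / 544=0.30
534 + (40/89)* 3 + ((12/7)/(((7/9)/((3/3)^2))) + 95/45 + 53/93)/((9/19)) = 5975247938/10950471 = 545.66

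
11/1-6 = 5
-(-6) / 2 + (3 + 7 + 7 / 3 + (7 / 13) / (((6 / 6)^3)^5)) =619 / 39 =15.87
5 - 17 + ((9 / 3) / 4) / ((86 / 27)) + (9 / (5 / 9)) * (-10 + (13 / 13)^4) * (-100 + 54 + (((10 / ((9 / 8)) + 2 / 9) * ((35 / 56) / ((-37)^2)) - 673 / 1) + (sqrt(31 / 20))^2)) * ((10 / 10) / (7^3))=1184031624639 / 4038276200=293.20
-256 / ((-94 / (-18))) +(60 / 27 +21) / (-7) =-154975 / 2961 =-52.34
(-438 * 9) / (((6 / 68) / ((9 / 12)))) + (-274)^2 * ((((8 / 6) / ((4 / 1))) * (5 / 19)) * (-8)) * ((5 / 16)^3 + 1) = -213528939 / 2432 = -87799.73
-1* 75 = -75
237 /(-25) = -237 /25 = -9.48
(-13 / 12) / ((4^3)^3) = -13 / 3145728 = -0.00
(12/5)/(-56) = -3/70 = -0.04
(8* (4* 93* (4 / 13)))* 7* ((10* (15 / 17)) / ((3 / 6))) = 24998400 / 221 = 113114.93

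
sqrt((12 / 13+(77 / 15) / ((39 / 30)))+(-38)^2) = sqrt(2203734) / 39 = 38.06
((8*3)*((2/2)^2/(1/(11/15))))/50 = 44/125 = 0.35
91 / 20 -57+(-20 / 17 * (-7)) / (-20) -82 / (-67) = -51.64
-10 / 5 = -2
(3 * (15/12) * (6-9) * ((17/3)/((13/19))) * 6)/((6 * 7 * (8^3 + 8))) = -969/37856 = -0.03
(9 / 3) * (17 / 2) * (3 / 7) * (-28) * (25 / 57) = -2550 / 19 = -134.21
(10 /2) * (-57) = -285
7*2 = 14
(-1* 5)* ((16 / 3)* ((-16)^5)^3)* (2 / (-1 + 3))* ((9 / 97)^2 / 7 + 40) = 242999051916696291985326080 / 197589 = 1229820748709170510429.86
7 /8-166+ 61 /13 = -16685 /104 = -160.43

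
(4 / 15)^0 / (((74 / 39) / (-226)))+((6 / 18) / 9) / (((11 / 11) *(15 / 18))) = -198241 / 1665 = -119.06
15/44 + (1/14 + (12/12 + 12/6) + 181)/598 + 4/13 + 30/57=1297201/874874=1.48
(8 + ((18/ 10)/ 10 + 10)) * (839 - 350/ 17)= 12646917/ 850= 14878.73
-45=-45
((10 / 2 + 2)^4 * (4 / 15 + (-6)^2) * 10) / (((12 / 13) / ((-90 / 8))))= -10612420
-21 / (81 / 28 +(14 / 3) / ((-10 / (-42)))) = -2940 / 3149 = -0.93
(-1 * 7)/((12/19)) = -133/12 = -11.08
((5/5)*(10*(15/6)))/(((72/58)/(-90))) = -1812.50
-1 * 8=-8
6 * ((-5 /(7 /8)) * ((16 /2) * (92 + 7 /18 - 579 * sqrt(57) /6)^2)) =-27959072320 /189 + 102706880 * sqrt(57) /21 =-111006840.56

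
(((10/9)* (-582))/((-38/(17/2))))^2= 67980025/3249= 20923.37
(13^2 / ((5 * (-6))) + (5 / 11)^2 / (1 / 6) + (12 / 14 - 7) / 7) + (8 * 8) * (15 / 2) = 84440009 / 177870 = 474.73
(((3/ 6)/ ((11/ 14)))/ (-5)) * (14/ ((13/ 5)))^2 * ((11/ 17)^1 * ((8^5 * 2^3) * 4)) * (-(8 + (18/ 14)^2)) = 69436702720/ 2873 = 24168709.61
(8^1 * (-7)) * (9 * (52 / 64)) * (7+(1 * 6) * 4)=-25389 / 2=-12694.50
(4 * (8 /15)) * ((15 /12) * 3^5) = 648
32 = 32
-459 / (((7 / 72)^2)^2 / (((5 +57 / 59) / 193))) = -4341955166208 / 27340187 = -158812.20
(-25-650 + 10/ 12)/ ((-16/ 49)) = 198205/ 96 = 2064.64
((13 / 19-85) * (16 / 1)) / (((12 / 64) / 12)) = -1640448 / 19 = -86339.37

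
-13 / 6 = -2.17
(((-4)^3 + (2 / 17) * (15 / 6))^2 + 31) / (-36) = -295462 / 2601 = -113.60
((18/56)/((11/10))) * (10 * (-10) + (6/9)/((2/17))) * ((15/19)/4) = -63675/11704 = -5.44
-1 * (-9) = 9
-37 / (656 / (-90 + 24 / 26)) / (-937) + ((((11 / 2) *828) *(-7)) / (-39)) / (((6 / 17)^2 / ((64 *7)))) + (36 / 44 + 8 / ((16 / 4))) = 387588566771641 / 131847144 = 2939681.17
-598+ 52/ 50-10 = -15174/ 25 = -606.96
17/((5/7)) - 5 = 94/5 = 18.80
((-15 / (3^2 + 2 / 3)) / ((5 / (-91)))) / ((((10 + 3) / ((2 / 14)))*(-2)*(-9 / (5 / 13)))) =5 / 754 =0.01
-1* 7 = -7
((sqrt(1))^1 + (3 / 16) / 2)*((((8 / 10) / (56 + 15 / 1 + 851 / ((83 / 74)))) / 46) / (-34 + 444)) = 581 / 10390652960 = 0.00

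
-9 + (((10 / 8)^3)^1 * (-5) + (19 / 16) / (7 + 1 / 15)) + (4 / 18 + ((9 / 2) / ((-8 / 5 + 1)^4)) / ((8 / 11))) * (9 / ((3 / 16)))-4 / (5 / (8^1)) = 115870843 / 50880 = 2277.34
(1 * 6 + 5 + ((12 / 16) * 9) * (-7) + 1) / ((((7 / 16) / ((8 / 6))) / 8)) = -6016 / 7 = -859.43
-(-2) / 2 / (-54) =-1 / 54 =-0.02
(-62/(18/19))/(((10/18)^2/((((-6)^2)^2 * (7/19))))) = -2531088/25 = -101243.52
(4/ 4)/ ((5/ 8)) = 8/ 5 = 1.60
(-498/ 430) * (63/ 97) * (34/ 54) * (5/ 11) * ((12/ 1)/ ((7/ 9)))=-152388/ 45881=-3.32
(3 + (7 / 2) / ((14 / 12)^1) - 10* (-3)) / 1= 36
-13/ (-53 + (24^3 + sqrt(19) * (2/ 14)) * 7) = -1257295/ 9353791206 + 13 * sqrt(19)/ 9353791206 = -0.00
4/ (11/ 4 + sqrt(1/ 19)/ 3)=30096/ 20675 - 192 *sqrt(19)/ 20675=1.42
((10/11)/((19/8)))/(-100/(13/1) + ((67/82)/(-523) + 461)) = 44601440/52819802343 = 0.00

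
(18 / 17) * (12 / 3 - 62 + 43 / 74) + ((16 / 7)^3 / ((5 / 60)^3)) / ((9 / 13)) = 6417537801 / 215747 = 29745.66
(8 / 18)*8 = 32 / 9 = 3.56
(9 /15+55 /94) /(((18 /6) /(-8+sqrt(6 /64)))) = -2228 /705+557* sqrt(6) /11280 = -3.04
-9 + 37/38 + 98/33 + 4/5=-26689/6270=-4.26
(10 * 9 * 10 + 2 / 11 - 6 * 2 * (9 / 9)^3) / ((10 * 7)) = 977 / 77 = 12.69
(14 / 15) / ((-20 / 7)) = -49 / 150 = -0.33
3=3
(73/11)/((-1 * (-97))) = 0.07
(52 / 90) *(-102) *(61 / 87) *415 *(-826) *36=509920219.59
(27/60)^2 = 81/400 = 0.20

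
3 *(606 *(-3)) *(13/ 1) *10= -709020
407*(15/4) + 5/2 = 6115/4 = 1528.75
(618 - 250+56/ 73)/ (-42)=-8.78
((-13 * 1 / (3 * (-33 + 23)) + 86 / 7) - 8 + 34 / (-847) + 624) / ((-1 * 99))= -15974731 / 2515590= -6.35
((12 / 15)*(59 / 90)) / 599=118 / 134775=0.00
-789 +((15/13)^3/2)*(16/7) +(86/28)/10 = -786.94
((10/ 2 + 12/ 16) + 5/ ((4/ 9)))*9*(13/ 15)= 663/ 5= 132.60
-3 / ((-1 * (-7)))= -3 / 7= -0.43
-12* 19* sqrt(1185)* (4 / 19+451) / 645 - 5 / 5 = -34292* sqrt(1185) / 215 - 1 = -5491.52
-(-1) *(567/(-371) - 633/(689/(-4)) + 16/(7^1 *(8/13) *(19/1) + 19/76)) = 6887099/2941341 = 2.34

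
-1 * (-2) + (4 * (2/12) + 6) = 8.67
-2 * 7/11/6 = -7/33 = -0.21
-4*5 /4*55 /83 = -275 /83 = -3.31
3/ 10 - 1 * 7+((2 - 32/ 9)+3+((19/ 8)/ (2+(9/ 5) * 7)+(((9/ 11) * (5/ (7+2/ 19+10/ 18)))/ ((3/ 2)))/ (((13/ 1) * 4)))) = -2503873043/ 492303240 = -5.09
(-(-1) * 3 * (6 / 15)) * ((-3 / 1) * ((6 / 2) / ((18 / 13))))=-39 / 5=-7.80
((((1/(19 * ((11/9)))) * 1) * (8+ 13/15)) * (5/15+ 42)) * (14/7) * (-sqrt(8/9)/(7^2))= -508 * sqrt(2)/1155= -0.62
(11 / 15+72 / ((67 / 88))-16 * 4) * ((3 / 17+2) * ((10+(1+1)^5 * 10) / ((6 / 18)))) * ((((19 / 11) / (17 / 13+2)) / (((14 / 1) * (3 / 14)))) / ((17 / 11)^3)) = 765286462226 / 240624001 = 3180.42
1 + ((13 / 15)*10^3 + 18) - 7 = 2636 / 3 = 878.67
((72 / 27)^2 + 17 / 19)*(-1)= -1369 / 171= -8.01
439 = 439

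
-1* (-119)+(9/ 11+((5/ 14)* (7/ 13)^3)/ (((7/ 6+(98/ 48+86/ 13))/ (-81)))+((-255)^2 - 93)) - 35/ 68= 5040826049131/ 77490556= 65050.84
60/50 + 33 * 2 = 336/5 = 67.20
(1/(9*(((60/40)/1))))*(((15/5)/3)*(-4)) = -8/27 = -0.30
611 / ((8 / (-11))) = -6721 / 8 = -840.12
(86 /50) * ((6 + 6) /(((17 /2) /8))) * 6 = 49536 /425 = 116.56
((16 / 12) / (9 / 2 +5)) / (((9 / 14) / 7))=784 / 513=1.53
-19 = -19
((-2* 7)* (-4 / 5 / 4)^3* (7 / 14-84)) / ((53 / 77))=-90013 / 6625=-13.59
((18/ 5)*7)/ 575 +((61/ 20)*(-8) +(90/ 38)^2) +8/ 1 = -10.75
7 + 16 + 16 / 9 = 223 / 9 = 24.78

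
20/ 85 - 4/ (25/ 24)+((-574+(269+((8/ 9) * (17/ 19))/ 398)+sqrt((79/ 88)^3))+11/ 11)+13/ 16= -305.94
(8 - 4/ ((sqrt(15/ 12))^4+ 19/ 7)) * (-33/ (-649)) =10152/ 28261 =0.36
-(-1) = 1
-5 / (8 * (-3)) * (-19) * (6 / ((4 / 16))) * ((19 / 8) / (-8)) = 1805 / 64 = 28.20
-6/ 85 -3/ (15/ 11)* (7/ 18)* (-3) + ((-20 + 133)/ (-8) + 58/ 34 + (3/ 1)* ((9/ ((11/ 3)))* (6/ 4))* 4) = 768767/ 22440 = 34.26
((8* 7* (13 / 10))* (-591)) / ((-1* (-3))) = -71708 / 5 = -14341.60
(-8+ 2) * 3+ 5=-13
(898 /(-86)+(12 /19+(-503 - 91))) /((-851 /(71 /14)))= 35025223 /9733738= 3.60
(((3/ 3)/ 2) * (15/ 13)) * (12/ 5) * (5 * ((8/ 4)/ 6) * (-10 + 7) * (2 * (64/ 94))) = -5760/ 611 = -9.43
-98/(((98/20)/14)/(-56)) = 15680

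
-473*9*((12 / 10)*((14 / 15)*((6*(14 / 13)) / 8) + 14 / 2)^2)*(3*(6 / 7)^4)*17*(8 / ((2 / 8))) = -280056108220416 / 1035125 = -270552936.33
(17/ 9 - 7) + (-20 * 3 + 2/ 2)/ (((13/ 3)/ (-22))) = 34448/ 117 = 294.43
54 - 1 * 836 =-782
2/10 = 1/5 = 0.20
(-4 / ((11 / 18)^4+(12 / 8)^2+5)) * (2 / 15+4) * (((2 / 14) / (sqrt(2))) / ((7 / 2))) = -8678016 * sqrt(2) / 190050665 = -0.06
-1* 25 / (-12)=2.08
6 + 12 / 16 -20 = -53 / 4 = -13.25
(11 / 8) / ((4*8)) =11 / 256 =0.04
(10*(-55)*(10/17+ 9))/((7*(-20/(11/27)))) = 98615/6426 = 15.35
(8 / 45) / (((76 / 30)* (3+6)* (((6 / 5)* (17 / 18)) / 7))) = 140 / 2907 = 0.05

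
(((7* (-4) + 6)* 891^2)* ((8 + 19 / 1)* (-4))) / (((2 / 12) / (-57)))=-645101349552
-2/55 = -0.04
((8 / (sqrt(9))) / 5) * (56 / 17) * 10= 896 / 51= 17.57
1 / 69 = 0.01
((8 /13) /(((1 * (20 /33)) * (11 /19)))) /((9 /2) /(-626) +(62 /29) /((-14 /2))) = -28973784 /5164315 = -5.61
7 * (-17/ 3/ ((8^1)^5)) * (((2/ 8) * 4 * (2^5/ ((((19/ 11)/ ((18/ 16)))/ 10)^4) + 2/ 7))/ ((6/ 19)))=-7144468271687/ 32364822528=-220.75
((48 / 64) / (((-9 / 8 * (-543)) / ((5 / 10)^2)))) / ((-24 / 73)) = -73 / 78192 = -0.00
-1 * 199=-199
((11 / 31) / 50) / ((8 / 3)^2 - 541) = -99 / 7447750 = -0.00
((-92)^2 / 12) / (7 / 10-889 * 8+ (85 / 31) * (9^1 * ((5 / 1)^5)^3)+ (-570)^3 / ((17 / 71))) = 11151320 / 11894204699249097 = 0.00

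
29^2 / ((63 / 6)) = 1682 / 21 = 80.10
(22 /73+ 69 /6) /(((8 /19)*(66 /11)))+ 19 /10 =230261 /35040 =6.57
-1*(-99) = 99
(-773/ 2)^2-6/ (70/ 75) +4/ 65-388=148987.88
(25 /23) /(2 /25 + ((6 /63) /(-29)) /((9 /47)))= 3425625 /198076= 17.29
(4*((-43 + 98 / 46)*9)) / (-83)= 17.73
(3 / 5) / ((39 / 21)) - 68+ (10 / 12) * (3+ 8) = -22819 / 390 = -58.51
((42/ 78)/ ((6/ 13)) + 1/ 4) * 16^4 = 278528/ 3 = 92842.67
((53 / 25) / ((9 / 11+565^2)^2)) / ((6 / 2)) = 6413 / 924788991169200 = 0.00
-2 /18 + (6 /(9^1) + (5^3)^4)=2197265630 /9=244140625.56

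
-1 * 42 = -42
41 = 41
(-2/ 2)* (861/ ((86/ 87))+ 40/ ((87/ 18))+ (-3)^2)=-2215389/ 2494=-888.29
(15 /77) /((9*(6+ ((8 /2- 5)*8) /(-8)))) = 5 /1617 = 0.00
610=610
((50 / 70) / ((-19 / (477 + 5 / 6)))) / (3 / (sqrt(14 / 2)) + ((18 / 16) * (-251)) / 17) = 132570080 * sqrt(7) / 4728828699 + 244669780 / 225182319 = 1.16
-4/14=-2/7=-0.29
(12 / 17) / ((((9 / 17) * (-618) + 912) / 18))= 0.02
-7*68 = -476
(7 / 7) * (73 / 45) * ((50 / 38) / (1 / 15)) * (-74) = -135050 / 57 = -2369.30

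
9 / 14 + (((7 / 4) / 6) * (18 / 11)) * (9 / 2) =2.79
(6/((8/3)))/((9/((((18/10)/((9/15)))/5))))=3/20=0.15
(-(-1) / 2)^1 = 1 / 2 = 0.50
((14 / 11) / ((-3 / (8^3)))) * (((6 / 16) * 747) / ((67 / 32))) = -21417984 / 737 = -29061.04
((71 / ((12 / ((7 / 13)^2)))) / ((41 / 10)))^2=302586025 / 1728397476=0.18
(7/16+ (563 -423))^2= 5049009/256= 19722.69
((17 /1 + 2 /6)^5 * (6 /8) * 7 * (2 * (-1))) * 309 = -137063553536 /27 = -5076427908.74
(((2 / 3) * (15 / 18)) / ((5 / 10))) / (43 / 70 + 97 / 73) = 51100 / 89361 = 0.57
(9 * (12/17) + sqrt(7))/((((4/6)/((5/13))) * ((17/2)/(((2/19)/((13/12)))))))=360 * sqrt(7)/54587 + 38880/927979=0.06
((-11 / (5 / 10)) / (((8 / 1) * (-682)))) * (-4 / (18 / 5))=-5 / 1116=-0.00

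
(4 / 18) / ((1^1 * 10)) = 1 / 45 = 0.02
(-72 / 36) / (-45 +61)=-1 / 8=-0.12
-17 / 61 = -0.28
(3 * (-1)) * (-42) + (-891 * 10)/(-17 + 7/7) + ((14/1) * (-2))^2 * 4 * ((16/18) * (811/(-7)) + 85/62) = -709722415/2232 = -317975.99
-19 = -19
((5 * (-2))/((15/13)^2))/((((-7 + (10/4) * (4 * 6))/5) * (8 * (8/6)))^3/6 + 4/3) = -38025/1219607134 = -0.00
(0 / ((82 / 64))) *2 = 0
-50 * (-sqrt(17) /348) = 25 * sqrt(17) /174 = 0.59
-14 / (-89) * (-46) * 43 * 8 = -221536 / 89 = -2489.17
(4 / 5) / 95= 0.01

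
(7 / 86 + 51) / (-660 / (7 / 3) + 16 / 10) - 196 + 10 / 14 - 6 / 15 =-252331967 / 1288280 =-195.87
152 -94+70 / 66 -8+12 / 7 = 12191 / 231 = 52.77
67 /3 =22.33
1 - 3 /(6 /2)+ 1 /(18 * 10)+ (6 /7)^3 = 0.64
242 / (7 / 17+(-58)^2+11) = 2057 / 28691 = 0.07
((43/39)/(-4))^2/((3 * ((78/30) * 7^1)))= 9245/6643728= 0.00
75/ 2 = 37.50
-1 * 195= -195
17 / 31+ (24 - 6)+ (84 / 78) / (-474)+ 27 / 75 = 45143549 / 2387775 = 18.91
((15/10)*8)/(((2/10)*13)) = 60/13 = 4.62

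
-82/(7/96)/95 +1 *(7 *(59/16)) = 148693/10640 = 13.97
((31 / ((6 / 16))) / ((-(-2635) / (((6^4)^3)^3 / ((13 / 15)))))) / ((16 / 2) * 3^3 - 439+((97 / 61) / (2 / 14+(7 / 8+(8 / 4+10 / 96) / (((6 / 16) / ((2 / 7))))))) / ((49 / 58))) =-46544213222481287311380582305366016 / 27709393049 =-1679726912104305879896741.00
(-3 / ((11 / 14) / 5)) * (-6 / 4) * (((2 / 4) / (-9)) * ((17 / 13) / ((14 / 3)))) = -255 / 572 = -0.45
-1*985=-985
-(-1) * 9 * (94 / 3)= 282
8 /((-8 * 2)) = -0.50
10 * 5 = 50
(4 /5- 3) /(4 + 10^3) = -11 /5020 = -0.00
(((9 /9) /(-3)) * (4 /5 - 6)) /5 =26 /75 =0.35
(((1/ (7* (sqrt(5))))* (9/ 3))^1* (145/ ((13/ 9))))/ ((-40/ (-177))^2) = 24530607* sqrt(5)/ 145600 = 376.73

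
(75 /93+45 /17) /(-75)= -364 /7905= -0.05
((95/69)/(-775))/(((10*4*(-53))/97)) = 1843/22673400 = 0.00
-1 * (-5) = 5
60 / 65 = 12 / 13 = 0.92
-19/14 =-1.36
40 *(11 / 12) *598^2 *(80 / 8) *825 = 108175210000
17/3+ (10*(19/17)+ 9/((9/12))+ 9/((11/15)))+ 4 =25310/561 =45.12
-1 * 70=-70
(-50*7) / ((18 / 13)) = -252.78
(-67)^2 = 4489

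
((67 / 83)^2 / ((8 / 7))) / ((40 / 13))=408499 / 2204480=0.19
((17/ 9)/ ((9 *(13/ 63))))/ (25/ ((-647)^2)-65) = -7116353/ 454788360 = -0.02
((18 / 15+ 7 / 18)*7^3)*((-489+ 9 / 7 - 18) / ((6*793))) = -57.93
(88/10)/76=11/95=0.12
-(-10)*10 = 100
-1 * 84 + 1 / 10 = -839 / 10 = -83.90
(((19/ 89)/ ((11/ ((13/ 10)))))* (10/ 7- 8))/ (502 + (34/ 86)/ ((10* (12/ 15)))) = -150328/ 455210525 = -0.00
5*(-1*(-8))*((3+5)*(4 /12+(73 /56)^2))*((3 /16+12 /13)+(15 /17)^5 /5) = 881562864095 /1113167888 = 791.94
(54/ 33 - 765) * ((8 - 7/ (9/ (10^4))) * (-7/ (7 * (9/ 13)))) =-282718904/ 33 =-8567239.52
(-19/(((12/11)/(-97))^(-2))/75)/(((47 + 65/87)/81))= -3213432/59116041325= -0.00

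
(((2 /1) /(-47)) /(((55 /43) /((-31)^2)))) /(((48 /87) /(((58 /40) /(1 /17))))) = -590794931 /413600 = -1428.42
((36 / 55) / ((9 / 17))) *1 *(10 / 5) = 136 / 55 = 2.47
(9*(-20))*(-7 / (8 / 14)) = 2205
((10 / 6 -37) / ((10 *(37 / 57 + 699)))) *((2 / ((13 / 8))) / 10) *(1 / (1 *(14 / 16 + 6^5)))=-8056 / 100796076875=-0.00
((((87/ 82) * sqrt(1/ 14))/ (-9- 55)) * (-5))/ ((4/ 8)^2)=435 * sqrt(14)/ 18368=0.09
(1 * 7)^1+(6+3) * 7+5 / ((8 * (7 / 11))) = 3975 / 56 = 70.98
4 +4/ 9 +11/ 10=5.54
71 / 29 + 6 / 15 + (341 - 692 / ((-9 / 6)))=350254 / 435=805.18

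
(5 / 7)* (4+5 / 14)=305 / 98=3.11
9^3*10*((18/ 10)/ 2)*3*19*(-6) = -2243862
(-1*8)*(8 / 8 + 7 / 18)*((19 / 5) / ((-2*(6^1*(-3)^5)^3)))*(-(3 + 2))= 475 / 13947137604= 0.00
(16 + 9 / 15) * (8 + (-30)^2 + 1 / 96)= 7235027 / 480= 15072.97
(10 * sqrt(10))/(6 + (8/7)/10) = 175 * sqrt(10)/107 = 5.17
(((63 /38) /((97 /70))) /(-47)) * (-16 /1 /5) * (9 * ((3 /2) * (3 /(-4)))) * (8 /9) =-0.73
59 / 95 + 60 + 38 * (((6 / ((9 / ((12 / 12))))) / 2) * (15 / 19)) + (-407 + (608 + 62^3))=22666964 / 95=238599.62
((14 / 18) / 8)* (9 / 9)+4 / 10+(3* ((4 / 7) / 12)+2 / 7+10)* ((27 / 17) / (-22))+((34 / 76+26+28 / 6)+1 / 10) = 55437565 / 1790712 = 30.96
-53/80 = -0.66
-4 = -4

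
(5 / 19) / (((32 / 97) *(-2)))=-485 / 1216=-0.40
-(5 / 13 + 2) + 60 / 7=563 / 91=6.19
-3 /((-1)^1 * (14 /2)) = 3 /7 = 0.43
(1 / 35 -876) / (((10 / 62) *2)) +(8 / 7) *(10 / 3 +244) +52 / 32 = -10211123 / 4200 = -2431.22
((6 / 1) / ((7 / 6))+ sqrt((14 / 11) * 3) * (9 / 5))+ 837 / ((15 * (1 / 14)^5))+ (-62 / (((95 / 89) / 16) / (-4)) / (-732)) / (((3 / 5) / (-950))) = 9 * sqrt(462) / 55+ 576807882148 / 19215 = 30018628.66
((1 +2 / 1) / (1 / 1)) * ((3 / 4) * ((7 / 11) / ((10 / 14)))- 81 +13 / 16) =-238.56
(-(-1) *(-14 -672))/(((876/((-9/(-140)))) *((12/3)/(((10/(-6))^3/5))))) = 245/21024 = 0.01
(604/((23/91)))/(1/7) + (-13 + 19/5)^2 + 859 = 10161293/575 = 17671.81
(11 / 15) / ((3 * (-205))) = -11 / 9225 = -0.00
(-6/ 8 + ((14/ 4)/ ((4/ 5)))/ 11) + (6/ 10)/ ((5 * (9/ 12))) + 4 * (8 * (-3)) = -211623/ 2200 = -96.19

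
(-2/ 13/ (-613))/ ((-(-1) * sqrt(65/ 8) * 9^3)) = 4 * sqrt(130)/ 377611065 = 0.00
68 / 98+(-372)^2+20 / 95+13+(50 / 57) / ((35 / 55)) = 386549197 / 2793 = 138399.28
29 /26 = 1.12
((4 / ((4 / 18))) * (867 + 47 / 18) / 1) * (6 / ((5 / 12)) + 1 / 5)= 1142669 / 5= 228533.80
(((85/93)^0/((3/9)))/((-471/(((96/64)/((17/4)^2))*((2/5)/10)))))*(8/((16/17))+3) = -276/1134325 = -0.00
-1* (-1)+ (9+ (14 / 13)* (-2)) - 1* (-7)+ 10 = 323 / 13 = 24.85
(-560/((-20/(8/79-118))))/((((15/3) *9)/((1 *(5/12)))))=-65198/2133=-30.57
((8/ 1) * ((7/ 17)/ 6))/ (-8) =-7/ 102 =-0.07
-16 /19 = -0.84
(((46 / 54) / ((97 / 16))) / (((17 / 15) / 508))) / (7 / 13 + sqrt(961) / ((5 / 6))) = 60756800 / 36404973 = 1.67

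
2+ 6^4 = 1298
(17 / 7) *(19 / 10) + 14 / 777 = 35993 / 7770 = 4.63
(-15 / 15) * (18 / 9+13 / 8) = -29 / 8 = -3.62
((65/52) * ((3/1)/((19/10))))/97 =75/3686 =0.02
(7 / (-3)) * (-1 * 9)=21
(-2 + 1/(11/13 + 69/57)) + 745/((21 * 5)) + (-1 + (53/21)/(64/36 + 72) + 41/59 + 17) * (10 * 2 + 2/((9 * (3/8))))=164596197905/470170764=350.08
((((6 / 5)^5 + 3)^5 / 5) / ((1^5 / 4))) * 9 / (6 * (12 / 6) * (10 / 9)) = 40069230188233557890277 / 14901161193847656250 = 2689.00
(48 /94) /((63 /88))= 704 /987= 0.71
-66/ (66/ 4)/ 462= -2/ 231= -0.01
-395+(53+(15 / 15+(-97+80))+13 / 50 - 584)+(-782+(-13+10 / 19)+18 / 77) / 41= -2882518171 / 2999150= -961.11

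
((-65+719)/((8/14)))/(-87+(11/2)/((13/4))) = -13.42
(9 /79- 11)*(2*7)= -12040 /79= -152.41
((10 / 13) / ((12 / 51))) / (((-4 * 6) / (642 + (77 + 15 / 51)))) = -5095 / 52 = -97.98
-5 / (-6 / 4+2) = -10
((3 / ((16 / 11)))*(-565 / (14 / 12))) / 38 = -55935 / 2128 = -26.29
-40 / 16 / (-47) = 5 / 94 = 0.05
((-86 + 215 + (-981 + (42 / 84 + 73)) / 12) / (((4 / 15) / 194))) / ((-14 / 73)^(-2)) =30442965 / 21316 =1428.17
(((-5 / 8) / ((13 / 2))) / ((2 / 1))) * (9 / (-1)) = 45 / 104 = 0.43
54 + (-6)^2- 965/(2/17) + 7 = -16211/2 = -8105.50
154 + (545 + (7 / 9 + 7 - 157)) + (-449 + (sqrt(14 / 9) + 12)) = sqrt(14) / 3 + 1015 / 9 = 114.02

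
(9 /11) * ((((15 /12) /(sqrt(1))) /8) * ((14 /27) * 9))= 105 /176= 0.60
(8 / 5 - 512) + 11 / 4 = -10153 / 20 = -507.65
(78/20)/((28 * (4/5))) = 39/224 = 0.17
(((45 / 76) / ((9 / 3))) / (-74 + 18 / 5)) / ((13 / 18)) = -675 / 173888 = -0.00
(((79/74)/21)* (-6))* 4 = -316/259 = -1.22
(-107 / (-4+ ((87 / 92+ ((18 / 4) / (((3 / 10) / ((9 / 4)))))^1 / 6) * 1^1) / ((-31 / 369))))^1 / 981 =19688 / 14839587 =0.00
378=378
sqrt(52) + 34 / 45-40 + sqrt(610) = -1766 / 45 + 2 * sqrt(13) + sqrt(610) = -7.34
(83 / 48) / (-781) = -83 / 37488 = -0.00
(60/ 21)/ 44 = 5/ 77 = 0.06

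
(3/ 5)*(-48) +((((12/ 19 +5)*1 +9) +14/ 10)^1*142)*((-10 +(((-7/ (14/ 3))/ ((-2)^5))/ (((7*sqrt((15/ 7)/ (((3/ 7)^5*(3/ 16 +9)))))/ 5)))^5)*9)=-204912.38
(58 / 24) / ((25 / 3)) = 29 / 100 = 0.29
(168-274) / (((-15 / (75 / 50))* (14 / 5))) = 53 / 14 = 3.79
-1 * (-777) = 777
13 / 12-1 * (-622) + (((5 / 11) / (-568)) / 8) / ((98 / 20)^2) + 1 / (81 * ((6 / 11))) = 4542880966741 / 7290703728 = 623.11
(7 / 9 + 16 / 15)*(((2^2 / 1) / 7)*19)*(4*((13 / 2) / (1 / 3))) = 164008 / 105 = 1561.98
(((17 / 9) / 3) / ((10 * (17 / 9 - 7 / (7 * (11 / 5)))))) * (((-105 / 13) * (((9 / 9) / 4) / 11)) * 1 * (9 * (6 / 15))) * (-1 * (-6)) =-3213 / 18460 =-0.17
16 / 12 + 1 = 7 / 3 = 2.33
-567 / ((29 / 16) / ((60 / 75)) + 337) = -36288 / 21713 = -1.67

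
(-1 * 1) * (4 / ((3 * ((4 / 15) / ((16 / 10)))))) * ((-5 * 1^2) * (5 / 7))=200 / 7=28.57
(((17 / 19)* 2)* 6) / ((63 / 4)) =272 / 399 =0.68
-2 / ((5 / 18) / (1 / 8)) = -9 / 10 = -0.90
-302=-302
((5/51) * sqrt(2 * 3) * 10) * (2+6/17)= 2000 * sqrt(6)/867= 5.65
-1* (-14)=14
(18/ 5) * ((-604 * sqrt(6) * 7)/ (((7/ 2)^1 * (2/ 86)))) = -934992 * sqrt(6)/ 5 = -458050.66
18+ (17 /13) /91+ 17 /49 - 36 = -146066 /8281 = -17.64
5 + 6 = 11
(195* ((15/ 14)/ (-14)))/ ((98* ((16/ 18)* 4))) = -26325/ 614656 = -0.04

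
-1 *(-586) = 586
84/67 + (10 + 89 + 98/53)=362567/3551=102.10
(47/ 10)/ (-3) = -47/ 30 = -1.57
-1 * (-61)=61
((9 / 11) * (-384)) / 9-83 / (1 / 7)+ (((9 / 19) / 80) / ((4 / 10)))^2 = -2504472709 / 4066304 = -615.91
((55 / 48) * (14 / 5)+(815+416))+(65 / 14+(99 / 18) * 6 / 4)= 209513 / 168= 1247.10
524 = 524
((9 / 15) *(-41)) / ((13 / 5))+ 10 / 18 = -1042 / 117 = -8.91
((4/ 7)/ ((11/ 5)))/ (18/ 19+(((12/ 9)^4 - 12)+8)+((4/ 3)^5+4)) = 46170/ 1479247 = 0.03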